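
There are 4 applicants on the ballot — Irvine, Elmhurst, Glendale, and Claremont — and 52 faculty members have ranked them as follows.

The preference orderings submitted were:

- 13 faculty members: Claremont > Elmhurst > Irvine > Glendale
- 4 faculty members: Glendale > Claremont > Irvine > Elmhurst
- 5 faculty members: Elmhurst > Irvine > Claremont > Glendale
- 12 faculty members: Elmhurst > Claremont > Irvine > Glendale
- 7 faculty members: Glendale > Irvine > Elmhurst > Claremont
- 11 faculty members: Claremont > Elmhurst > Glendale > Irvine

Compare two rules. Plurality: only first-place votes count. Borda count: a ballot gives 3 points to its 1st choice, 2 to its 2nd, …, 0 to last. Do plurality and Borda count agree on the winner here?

Plurality first-place counts: Irvine 0, Elmhurst 17, Glendale 11, Claremont 24 → Claremont.
Borda totals: Irvine 53, Elmhurst 106, Glendale 44, Claremont 109 → Claremont.
The two rules agree on Claremont.

Yes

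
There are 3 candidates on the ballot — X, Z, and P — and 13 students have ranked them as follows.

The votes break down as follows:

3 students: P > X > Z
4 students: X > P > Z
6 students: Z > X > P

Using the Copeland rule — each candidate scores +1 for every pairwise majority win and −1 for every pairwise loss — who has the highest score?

Pairwise results:
  X vs Z: X wins 7–6.
  X vs P: X wins 10–3.
  Z vs P: P wins 7–6.
Copeland scores (wins − losses):
  X: 2 − 0 = 2
  Z: 0 − 2 = -2
  P: 1 − 1 = 0
X has the best Copeland score.

X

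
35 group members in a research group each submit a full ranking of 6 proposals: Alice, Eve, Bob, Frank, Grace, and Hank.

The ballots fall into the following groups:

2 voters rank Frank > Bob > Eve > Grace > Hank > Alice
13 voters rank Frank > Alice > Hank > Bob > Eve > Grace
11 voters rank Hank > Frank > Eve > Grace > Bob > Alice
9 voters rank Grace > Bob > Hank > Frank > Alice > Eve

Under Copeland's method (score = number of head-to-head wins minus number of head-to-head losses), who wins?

Hank

Pairwise results:
  Alice vs Eve: Alice wins 22–13.
  Alice vs Bob: Bob wins 22–13.
  Alice vs Frank: Frank wins 35–0.
  Alice vs Grace: Grace wins 22–13.
  Alice vs Hank: Hank wins 22–13.
  Eve vs Bob: Bob wins 24–11.
  Eve vs Frank: Frank wins 35–0.
  Eve vs Grace: Eve wins 26–9.
  Eve vs Hank: Hank wins 33–2.
  Bob vs Frank: Frank wins 26–9.
  Bob vs Grace: Grace wins 20–15.
  Bob vs Hank: Hank wins 24–11.
  Frank vs Grace: Frank wins 26–9.
  Frank vs Hank: Hank wins 20–15.
  Grace vs Hank: Hank wins 24–11.
Copeland scores (wins − losses):
  Alice: 1 − 4 = -3
  Eve: 1 − 4 = -3
  Bob: 2 − 3 = -1
  Frank: 4 − 1 = 3
  Grace: 2 − 3 = -1
  Hank: 5 − 0 = 5
Hank has the best Copeland score.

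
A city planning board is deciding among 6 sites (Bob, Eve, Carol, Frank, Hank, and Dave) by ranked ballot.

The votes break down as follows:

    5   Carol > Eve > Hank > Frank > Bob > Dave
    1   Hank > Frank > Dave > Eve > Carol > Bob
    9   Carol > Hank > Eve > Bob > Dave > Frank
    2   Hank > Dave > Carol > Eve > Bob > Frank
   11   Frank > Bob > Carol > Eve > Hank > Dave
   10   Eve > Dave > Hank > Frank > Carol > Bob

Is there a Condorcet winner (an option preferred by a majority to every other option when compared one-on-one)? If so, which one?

Head-to-head results (38 voters total):
Bob vs Eve: Eve wins 27–11.
Bob vs Carol: Carol wins 27–11.
Bob vs Frank: Frank wins 27–11.
Bob vs Hank: Hank wins 27–11.
Bob vs Dave: Bob wins 25–13.
Eve vs Carol: Carol wins 27–11.
Eve vs Frank: Eve wins 26–12.
Eve vs Hank: Eve wins 26–12.
Eve vs Dave: Eve wins 35–3.
Carol vs Frank: Frank wins 22–16.
Carol vs Hank: Carol wins 25–13.
Carol vs Dave: Carol wins 25–13.
Frank vs Hank: Hank wins 27–11.
Frank vs Dave: Dave wins 21–17.
Hank vs Dave: Hank wins 28–10.
No candidate beats all others: Bob beats Dave beats Frank beats Bob, a majority cycle.

No Condorcet winner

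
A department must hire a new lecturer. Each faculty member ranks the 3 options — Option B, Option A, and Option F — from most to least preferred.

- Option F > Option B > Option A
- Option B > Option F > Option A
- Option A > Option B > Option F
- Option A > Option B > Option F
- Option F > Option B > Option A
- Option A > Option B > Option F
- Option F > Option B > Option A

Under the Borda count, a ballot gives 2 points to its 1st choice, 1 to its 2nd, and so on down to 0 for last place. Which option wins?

Borda scores:
  Option B: 1 + 2 + 1 + 1 + 1 + 1 + 1 = 8
  Option A: 0 + 0 + 2 + 2 + 0 + 2 + 0 = 6
  Option F: 2 + 1 + 0 + 0 + 2 + 0 + 2 = 7
Option B has the highest total.

Option B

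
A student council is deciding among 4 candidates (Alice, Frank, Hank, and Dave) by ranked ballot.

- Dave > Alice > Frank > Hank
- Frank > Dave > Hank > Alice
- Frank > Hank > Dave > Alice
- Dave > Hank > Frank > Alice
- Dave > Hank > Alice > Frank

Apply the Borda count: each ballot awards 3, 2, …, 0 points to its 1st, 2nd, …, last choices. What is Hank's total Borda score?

7

Borda scores:
  Alice: 2 + 0 + 0 + 0 + 1 = 3
  Frank: 1 + 3 + 3 + 1 + 0 = 8
  Hank: 0 + 1 + 2 + 2 + 2 = 7
  Dave: 3 + 2 + 1 + 3 + 3 = 12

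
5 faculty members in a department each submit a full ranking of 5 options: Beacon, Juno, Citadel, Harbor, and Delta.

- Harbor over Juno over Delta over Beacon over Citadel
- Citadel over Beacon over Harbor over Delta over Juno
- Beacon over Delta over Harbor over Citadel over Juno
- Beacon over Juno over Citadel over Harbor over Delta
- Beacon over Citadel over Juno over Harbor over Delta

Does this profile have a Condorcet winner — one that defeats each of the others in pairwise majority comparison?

Yes

Head-to-head results (5 voters total):
Beacon vs Juno: Beacon wins 4–1.
Beacon vs Citadel: Beacon wins 4–1.
Beacon vs Harbor: Beacon wins 4–1.
Beacon vs Delta: Beacon wins 4–1.
Juno vs Citadel: Citadel wins 3–2.
Juno vs Harbor: Harbor wins 3–2.
Juno vs Delta: Juno wins 3–2.
Citadel vs Harbor: Citadel wins 3–2.
Citadel vs Delta: Citadel wins 3–2.
Harbor vs Delta: Harbor wins 4–1.
Beacon beats each rival — Juno (4–1), Citadel (4–1), Harbor (4–1), Delta (4–1) — so Beacon is the Condorcet winner.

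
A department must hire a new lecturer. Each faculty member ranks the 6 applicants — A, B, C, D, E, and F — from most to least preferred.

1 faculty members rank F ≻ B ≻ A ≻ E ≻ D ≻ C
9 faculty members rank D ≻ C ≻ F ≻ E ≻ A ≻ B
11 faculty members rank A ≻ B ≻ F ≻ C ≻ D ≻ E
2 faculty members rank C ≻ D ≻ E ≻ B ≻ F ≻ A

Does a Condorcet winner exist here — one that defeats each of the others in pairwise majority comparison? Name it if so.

No Condorcet winner

Head-to-head results (23 voters total):
A vs B: A wins 20–3.
A vs C: A wins 12–11.
A vs D: A wins 12–11.
A vs E: A wins 12–11.
A vs F: F wins 12–11.
B vs C: B wins 12–11.
B vs D: B wins 12–11.
B vs E: B wins 12–11.
B vs F: B wins 13–10.
C vs D: C wins 13–10.
C vs E: C wins 22–1.
C vs F: F wins 12–11.
D vs E: D wins 22–1.
D vs F: F wins 12–11.
E vs F: F wins 21–2.
No candidate beats all others: A beats B beats F beats A, a majority cycle.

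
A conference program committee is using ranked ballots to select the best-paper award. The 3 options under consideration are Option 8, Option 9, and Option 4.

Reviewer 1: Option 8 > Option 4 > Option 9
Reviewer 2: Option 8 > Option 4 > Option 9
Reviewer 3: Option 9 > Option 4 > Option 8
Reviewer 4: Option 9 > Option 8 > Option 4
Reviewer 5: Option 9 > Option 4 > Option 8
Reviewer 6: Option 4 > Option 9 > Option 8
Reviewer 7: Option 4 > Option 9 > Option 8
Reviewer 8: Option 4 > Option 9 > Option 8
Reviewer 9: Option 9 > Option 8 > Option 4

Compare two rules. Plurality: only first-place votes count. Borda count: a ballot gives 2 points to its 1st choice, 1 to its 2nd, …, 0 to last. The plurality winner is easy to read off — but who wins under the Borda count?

Plurality first-place counts: Option 8 2, Option 9 4, Option 4 3 → Option 9.
Borda totals: Option 8 6, Option 9 11, Option 4 10 → Option 9.

Option 9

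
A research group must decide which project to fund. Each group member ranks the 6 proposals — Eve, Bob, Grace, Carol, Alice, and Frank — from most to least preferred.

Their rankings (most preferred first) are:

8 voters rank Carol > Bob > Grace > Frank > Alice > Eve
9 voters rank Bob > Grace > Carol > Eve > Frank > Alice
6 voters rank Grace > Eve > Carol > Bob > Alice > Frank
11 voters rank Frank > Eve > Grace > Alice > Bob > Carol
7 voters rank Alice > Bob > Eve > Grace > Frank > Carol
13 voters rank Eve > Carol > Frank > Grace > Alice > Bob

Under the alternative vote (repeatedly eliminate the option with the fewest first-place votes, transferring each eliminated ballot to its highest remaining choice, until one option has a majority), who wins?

Round 1: Eve 13, Frank 11, Bob 9, Carol 8, Alice 7, Grace 6. Grace has the fewest and is eliminated.
Round 2: Eve 19, Frank 11, Bob 9, Carol 8, Alice 7. Alice has the fewest and is eliminated.
Round 3: Eve 19, Bob 16, Frank 11, Carol 8. Carol has the fewest and is eliminated.
Round 4: Bob 24, Eve 19, Frank 11. Frank has the fewest and is eliminated.
Round 5: Eve 30, Bob 24. Eve has a majority.

Eve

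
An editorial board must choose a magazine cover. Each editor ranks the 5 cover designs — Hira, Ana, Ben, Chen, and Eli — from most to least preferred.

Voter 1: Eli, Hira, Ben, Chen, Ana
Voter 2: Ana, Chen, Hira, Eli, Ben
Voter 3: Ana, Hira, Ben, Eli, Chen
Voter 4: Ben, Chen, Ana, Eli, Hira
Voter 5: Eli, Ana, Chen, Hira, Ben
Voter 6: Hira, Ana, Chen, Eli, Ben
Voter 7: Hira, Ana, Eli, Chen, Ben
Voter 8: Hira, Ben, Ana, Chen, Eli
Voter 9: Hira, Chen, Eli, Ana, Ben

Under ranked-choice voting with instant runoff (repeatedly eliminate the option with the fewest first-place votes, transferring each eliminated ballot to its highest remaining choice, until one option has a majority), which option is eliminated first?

Round 1: Hira 4, Ana 2, Eli 2, Ben 1, Chen 0. Chen has the fewest and is eliminated.
Round 2: Hira 4, Ana 2, Eli 2, Ben 1. Ben has the fewest and is eliminated.
Round 3: Hira 4, Ana 3, Eli 2. Eli has the fewest and is eliminated.
Round 4: Hira 5, Ana 4. Hira has a majority.

Chen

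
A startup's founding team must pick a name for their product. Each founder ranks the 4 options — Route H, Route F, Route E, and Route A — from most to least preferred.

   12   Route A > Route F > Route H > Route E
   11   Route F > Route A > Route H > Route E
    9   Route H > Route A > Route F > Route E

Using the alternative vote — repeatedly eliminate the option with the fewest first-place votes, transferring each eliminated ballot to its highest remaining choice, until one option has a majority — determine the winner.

Route A

Round 1: Route A 12, Route F 11, Route H 9, Route E 0. Route E has the fewest and is eliminated.
Round 2: Route A 12, Route F 11, Route H 9. Route H has the fewest and is eliminated.
Round 3: Route A 21, Route F 11. Route A has a majority.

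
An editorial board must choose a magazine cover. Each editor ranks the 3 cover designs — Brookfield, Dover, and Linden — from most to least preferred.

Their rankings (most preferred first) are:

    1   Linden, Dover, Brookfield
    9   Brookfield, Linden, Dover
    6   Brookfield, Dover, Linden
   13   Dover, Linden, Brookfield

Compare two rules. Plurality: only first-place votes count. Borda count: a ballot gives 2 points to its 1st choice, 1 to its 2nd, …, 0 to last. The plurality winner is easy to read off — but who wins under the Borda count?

Plurality first-place counts: Brookfield 15, Dover 13, Linden 1 → Brookfield.
Borda totals: Brookfield 30, Dover 33, Linden 24 → Dover.

Dover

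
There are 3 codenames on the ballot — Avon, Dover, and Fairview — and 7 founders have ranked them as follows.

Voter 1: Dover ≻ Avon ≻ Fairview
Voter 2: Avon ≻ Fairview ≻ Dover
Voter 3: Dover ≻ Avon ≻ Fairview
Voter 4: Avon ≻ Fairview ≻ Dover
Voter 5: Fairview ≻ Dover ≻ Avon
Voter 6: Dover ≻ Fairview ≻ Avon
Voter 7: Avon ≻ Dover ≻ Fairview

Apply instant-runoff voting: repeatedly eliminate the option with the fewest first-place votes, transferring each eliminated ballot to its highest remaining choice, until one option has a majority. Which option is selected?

Round 1: Avon 3, Dover 3, Fairview 1. Fairview has the fewest and is eliminated.
Round 2: Dover 4, Avon 3. Dover has a majority.

Dover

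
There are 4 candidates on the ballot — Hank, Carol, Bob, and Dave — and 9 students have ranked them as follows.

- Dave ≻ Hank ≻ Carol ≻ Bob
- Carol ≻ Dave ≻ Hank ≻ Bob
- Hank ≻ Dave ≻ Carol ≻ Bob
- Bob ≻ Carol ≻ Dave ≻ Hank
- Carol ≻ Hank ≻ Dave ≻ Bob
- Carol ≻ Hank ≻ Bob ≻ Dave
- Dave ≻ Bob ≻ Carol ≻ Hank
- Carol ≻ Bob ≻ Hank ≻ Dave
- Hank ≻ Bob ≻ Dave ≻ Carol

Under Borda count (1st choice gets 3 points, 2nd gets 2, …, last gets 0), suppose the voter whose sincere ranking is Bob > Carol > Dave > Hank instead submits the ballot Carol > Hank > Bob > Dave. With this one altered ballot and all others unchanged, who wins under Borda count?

Carol

Borda totals with the altered ballot: Hank 16, Carol 18, Bob 8, Dave 12.
The winner is unchanged: still Carol.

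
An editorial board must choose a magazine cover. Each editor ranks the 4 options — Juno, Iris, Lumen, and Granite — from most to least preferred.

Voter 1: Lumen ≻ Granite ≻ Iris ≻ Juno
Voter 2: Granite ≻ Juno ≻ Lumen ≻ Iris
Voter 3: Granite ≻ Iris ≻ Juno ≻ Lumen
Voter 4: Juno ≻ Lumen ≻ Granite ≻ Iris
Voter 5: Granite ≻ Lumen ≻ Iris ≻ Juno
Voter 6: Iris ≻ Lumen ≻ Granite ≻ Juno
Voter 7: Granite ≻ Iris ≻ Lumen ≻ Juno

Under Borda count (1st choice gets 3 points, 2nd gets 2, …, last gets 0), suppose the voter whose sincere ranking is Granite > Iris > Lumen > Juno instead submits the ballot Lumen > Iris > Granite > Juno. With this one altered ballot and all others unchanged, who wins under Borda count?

Borda totals with the altered ballot: Juno 6, Iris 9, Lumen 13, Granite 14.
The winner is unchanged: still Granite.

Granite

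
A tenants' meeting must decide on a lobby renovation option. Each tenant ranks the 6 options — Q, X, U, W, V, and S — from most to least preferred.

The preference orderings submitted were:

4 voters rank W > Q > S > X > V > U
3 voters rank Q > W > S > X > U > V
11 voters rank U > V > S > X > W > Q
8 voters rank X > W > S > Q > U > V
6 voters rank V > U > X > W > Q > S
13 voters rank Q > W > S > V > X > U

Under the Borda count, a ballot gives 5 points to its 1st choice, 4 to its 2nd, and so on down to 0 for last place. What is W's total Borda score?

139

Borda scores:
  Q: 4·4 + 3·5 + 11·0 + 8·2 + 6·1 + 13·5 = 118
  X: 4·2 + 3·2 + 11·2 + 8·5 + 6·3 + 13·1 = 107
  U: 4·0 + 3·1 + 11·5 + 8·1 + 6·4 + 13·0 = 90
  W: 4·5 + 3·4 + 11·1 + 8·4 + 6·2 + 13·4 = 139
  V: 4·1 + 3·0 + 11·4 + 8·0 + 6·5 + 13·2 = 104
  S: 4·3 + 3·3 + 11·3 + 8·3 + 6·0 + 13·3 = 117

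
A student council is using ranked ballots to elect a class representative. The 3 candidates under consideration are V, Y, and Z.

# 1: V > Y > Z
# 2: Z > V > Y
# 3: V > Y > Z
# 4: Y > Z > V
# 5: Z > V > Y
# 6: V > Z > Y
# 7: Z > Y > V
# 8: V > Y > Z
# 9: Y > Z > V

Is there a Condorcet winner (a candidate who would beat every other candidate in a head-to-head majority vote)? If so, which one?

Head-to-head results (9 voters total):
V vs Y: V wins 6–3.
V vs Z: Z wins 5–4.
Y vs Z: Y wins 5–4.
No candidate beats all others: V beats Y beats Z beats V, a majority cycle.

No Condorcet winner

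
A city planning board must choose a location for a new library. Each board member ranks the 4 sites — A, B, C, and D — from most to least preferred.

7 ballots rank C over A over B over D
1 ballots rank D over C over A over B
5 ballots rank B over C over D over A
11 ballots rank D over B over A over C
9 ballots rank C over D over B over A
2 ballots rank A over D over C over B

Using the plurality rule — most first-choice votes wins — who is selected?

First-place vote totals:
  A: 2
  B: 5
  C: 16
  D: 12
C has the most first-place votes.

C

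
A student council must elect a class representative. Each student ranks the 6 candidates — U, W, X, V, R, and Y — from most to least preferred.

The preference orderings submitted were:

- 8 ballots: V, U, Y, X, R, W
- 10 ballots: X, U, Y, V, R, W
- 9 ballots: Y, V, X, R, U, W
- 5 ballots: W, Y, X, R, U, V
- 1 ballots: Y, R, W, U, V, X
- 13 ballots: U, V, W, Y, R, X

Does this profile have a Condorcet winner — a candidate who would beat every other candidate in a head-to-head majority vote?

No

Head-to-head results (46 voters total):
U vs W: U wins 40–6.
U vs X: X wins 24–22.
U vs V: U wins 29–17.
U vs R: U wins 31–15.
U vs Y: U wins 31–15.
W vs X: X wins 27–19.
W vs V: V wins 40–6.
W vs R: R wins 28–18.
W vs Y: Y wins 28–18.
X vs V: V wins 31–15.
X vs R: X wins 32–14.
X vs Y: Y wins 36–10.
V vs R: V wins 40–6.
V vs Y: Y wins 25–21.
R vs Y: Y wins 46–0.
No candidate beats all others: U beats V beats X beats U, a majority cycle.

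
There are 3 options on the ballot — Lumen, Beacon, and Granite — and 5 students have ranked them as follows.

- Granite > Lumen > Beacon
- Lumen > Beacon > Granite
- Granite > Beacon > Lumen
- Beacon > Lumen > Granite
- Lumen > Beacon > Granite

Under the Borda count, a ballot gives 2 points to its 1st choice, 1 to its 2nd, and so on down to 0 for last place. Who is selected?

Lumen

Borda scores:
  Lumen: 1 + 2 + 0 + 1 + 2 = 6
  Beacon: 0 + 1 + 1 + 2 + 1 = 5
  Granite: 2 + 0 + 2 + 0 + 0 = 4
Lumen has the highest total.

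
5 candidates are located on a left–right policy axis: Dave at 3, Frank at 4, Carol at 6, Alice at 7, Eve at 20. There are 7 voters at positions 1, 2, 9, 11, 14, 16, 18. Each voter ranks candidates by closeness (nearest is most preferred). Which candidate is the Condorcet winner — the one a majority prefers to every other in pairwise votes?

Alice

With single-peaked preferences on a line, the Condorcet winner is the candidate closest to the median voter.
The median voter (position 11) is closest to Alice at 7.
Check: Alice vs Eve — voters closer to Alice: 4 of 7.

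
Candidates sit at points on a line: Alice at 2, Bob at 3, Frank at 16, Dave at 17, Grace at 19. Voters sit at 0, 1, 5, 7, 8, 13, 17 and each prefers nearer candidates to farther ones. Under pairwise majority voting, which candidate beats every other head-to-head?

With single-peaked preferences on a line, the Condorcet winner is the candidate closest to the median voter.
The median voter (position 7) is closest to Bob at 3.
Check: Bob vs Alice — voters closer to Bob: 5 of 7.

Bob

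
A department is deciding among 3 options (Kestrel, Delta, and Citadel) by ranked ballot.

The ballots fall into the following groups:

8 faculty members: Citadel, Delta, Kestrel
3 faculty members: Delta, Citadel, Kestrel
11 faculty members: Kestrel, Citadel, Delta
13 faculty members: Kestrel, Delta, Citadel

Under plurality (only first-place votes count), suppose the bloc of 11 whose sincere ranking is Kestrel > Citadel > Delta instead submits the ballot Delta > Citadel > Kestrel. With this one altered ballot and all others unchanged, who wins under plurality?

Delta

First-place totals with the altered ballot: Kestrel 13, Delta 14, Citadel 8.
The switch changes the winner from Kestrel to Delta.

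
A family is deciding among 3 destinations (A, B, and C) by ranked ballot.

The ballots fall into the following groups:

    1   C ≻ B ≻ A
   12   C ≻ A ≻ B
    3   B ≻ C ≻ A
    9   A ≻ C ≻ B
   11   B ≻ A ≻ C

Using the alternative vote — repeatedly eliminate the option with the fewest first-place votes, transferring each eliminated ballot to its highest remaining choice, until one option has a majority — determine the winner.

C

Round 1: B 14, C 13, A 9. A has the fewest and is eliminated.
Round 2: C 22, B 14. C has a majority.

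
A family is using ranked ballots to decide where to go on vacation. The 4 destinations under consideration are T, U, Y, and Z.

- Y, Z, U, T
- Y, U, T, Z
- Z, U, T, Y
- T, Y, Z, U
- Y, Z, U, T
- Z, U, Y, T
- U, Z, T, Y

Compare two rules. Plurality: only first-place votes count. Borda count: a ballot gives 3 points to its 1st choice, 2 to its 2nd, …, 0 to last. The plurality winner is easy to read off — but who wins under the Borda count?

Plurality first-place counts: T 1, U 1, Y 3, Z 2 → Y.
Borda totals: T 6, U 11, Y 12, Z 13 → Z.

Z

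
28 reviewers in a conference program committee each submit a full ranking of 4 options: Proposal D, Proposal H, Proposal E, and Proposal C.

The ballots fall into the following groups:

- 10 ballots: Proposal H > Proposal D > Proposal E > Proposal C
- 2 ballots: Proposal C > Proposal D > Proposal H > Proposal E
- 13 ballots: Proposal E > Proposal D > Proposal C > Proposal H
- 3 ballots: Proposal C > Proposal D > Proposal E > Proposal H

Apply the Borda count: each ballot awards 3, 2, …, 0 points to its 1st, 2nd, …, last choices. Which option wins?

Proposal D

Borda scores:
  Proposal D: 10·2 + 2·2 + 13·2 + 3·2 = 56
  Proposal H: 10·3 + 2·1 + 13·0 + 3·0 = 32
  Proposal E: 10·1 + 2·0 + 13·3 + 3·1 = 52
  Proposal C: 10·0 + 2·3 + 13·1 + 3·3 = 28
Proposal D has the highest total.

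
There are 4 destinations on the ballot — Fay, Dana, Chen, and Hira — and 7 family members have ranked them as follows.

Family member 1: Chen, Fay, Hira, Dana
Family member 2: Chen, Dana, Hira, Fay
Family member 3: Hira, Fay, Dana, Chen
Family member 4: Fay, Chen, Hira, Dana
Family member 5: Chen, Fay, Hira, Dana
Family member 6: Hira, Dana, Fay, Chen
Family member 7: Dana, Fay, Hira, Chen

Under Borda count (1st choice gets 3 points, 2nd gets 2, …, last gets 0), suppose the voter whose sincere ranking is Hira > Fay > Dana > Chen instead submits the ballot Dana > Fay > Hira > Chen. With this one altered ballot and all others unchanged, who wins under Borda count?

Borda totals with the altered ballot: Fay 12, Dana 10, Chen 11, Hira 9.
The winner is unchanged: still Fay.

Fay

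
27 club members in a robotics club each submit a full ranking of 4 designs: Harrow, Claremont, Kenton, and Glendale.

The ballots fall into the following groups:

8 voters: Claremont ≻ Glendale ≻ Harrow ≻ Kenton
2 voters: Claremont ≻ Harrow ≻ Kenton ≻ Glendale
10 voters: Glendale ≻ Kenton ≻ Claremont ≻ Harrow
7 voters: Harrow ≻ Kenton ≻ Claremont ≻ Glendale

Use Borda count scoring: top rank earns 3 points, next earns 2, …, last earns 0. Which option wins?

Borda scores:
  Harrow: 8·1 + 2·2 + 10·0 + 7·3 = 33
  Claremont: 8·3 + 2·3 + 10·1 + 7·1 = 47
  Kenton: 8·0 + 2·1 + 10·2 + 7·2 = 36
  Glendale: 8·2 + 2·0 + 10·3 + 7·0 = 46
Claremont has the highest total.

Claremont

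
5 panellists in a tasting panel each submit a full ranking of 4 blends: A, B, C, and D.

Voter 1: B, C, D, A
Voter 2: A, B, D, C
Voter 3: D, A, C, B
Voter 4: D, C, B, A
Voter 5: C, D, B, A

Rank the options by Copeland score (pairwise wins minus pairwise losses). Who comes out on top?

Pairwise results:
  A vs B: B wins 3–2.
  A vs C: C wins 3–2.
  A vs D: D wins 4–1.
  B vs C: C wins 3–2.
  B vs D: D wins 3–2.
  C vs D: D wins 3–2.
Copeland scores (wins − losses):
  A: 0 − 3 = -3
  B: 1 − 2 = -1
  C: 2 − 1 = 1
  D: 3 − 0 = 3
D has the best Copeland score.

D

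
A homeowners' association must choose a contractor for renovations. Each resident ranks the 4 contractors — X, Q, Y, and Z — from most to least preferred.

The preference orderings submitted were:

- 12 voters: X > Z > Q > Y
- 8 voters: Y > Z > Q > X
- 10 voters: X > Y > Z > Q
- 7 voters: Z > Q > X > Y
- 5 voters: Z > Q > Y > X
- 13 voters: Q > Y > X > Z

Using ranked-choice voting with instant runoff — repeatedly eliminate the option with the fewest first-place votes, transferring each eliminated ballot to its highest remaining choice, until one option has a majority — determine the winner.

Round 1: X 22, Q 13, Z 12, Y 8. Y has the fewest and is eliminated.
Round 2: X 22, Z 20, Q 13. Q has the fewest and is eliminated.
Round 3: X 35, Z 20. X has a majority.

X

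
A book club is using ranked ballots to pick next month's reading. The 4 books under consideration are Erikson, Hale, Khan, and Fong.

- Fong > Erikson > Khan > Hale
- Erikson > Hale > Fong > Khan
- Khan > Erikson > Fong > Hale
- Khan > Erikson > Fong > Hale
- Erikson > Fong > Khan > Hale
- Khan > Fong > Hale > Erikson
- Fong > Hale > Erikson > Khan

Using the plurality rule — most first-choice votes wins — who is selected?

First-place vote totals:
  Erikson: 2
  Hale: 0
  Khan: 3
  Fong: 2
Khan has the most first-place votes.

Khan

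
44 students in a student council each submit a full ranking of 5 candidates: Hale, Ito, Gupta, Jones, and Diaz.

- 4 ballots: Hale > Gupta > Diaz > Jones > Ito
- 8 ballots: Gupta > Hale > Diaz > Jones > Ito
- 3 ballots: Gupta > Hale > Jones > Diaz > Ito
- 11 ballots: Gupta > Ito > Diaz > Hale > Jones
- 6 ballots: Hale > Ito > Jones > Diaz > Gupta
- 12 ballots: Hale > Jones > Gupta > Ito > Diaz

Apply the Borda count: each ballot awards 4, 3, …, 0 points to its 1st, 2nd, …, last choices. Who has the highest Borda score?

Borda scores:
  Hale: 4·4 + 8·3 + 3·3 + 11·1 + 6·4 + 12·4 = 132
  Ito: 4·0 + 8·0 + 3·0 + 11·3 + 6·3 + 12·1 = 63
  Gupta: 4·3 + 8·4 + 3·4 + 11·4 + 6·0 + 12·2 = 124
  Jones: 4·1 + 8·1 + 3·2 + 11·0 + 6·2 + 12·3 = 66
  Diaz: 4·2 + 8·2 + 3·1 + 11·2 + 6·1 + 12·0 = 55
Hale has the highest total.

Hale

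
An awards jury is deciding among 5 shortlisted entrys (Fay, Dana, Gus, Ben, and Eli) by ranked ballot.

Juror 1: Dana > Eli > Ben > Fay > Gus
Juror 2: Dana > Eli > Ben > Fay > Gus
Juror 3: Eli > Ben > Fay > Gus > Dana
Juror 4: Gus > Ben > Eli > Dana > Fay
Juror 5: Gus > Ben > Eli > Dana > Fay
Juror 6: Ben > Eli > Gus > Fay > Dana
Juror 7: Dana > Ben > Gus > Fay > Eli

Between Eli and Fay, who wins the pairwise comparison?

Eli

Ballots ranking Eli above Fay: 6.
Ballots ranking Fay above Eli: 1.
Eli wins the head-to-head, 6–1.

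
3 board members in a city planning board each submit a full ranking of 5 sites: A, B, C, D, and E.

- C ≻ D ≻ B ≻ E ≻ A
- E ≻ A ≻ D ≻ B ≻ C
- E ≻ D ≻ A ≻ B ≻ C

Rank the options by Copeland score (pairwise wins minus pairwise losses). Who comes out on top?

E

Pairwise results:
  A vs B: A wins 2–1.
  A vs C: A wins 2–1.
  A vs D: D wins 2–1.
  A vs E: E wins 3–0.
  B vs C: B wins 2–1.
  B vs D: D wins 3–0.
  B vs E: E wins 2–1.
  C vs D: D wins 2–1.
  C vs E: E wins 2–1.
  D vs E: E wins 2–1.
Copeland scores (wins − losses):
  A: 2 − 2 = 0
  B: 1 − 3 = -2
  C: 0 − 4 = -4
  D: 3 − 1 = 2
  E: 4 − 0 = 4
E has the best Copeland score.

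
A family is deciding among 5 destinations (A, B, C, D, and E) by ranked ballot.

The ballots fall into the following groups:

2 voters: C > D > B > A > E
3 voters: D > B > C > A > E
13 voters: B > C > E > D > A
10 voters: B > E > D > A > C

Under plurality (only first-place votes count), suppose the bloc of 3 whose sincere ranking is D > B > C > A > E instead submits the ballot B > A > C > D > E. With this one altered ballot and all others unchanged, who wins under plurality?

B

First-place totals with the altered ballot: A 0, B 26, C 2, D 0, E 0.
The winner is unchanged: still B.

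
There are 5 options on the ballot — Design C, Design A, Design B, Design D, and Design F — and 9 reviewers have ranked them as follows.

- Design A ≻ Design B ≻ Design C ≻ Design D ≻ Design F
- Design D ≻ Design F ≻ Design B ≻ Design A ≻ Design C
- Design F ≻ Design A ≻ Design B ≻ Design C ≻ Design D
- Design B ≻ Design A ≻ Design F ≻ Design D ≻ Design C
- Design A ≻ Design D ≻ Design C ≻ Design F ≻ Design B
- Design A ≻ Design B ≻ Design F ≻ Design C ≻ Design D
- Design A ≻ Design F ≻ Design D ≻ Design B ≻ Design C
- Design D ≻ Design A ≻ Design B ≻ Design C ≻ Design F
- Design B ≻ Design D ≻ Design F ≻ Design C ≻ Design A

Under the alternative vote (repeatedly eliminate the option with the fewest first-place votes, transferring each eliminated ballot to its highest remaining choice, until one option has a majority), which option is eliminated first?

Design C

Round 1: Design A 4, Design B 2, Design D 2, Design F 1, Design C 0. Design C has the fewest and is eliminated.
Round 2: Design A 4, Design B 2, Design D 2, Design F 1. Design F has the fewest and is eliminated.
Round 3: Design A 5, Design B 2, Design D 2. Design A has a majority.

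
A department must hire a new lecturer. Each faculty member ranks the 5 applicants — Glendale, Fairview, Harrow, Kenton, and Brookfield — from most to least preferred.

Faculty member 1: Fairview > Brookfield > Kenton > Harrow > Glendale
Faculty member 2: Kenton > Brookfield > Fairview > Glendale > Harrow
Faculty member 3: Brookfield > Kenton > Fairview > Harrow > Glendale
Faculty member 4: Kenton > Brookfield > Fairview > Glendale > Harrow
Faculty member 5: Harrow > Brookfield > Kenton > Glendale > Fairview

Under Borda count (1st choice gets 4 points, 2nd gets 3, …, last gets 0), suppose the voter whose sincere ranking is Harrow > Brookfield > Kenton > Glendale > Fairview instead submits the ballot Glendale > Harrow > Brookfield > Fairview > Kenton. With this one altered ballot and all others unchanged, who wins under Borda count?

Brookfield

Borda totals with the altered ballot: Glendale 6, Fairview 11, Harrow 5, Kenton 13, Brookfield 15.
The winner is unchanged: still Brookfield.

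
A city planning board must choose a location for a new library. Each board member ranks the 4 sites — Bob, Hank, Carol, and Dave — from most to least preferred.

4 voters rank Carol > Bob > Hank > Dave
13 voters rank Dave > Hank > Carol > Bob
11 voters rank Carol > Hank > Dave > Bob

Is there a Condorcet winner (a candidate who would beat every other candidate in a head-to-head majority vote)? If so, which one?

Carol

Head-to-head results (28 voters total):
Bob vs Hank: Hank wins 24–4.
Bob vs Carol: Carol wins 28–0.
Bob vs Dave: Dave wins 24–4.
Hank vs Carol: Carol wins 15–13.
Hank vs Dave: Hank wins 15–13.
Carol vs Dave: Carol wins 15–13.
Carol beats each rival — Bob (28–0), Hank (15–13), Dave (15–13) — so Carol is the Condorcet winner.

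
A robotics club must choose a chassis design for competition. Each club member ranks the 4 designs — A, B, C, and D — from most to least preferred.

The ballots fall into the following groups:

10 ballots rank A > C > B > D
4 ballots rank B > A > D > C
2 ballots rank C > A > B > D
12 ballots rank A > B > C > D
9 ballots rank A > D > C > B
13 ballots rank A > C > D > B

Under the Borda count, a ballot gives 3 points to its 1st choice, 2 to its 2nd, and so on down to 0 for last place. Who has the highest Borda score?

Borda scores:
  A: 10·3 + 4·2 + 2·2 + 12·3 + 9·3 + 13·3 = 144
  B: 10·1 + 4·3 + 2·1 + 12·2 + 9·0 + 13·0 = 48
  C: 10·2 + 4·0 + 2·3 + 12·1 + 9·1 + 13·2 = 73
  D: 10·0 + 4·1 + 2·0 + 12·0 + 9·2 + 13·1 = 35
A has the highest total.

A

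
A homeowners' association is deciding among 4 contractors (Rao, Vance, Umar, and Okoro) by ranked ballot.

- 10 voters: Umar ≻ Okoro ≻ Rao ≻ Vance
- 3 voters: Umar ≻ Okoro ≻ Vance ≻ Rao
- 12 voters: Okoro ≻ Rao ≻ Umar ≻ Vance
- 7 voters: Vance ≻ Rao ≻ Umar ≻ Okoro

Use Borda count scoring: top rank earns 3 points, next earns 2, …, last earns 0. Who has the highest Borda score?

Okoro

Borda scores:
  Rao: 10·1 + 3·0 + 12·2 + 7·2 = 48
  Vance: 10·0 + 3·1 + 12·0 + 7·3 = 24
  Umar: 10·3 + 3·3 + 12·1 + 7·1 = 58
  Okoro: 10·2 + 3·2 + 12·3 + 7·0 = 62
Okoro has the highest total.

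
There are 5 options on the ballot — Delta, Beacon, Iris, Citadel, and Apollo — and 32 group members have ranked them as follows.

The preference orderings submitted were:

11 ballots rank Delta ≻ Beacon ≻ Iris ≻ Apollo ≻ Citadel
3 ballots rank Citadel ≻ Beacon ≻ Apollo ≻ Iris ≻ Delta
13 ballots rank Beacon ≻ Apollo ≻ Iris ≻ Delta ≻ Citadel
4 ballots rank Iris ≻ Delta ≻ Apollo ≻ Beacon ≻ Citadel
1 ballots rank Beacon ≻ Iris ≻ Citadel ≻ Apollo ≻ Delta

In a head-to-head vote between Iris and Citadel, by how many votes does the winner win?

Ballots ranking Iris above Citadel: 11+13+4+1 = 29.
Ballots ranking Citadel above Iris: 3.
Iris wins 29–3, a margin of 26.

26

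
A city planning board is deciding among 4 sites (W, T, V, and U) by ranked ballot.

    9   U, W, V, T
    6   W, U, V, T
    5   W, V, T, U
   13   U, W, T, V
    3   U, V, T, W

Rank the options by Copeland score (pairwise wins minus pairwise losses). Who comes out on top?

U

Pairwise results:
  W vs T: W wins 33–3.
  W vs V: W wins 33–3.
  W vs U: U wins 25–11.
  T vs V: V wins 23–13.
  T vs U: U wins 31–5.
  V vs U: U wins 31–5.
Copeland scores (wins − losses):
  W: 2 − 1 = 1
  T: 0 − 3 = -3
  V: 1 − 2 = -1
  U: 3 − 0 = 3
U has the best Copeland score.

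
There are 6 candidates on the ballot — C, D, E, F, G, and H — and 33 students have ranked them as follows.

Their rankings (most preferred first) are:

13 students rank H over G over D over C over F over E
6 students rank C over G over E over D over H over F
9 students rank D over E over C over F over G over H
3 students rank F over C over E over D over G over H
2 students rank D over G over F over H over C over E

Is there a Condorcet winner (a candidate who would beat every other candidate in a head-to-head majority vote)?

Head-to-head results (33 voters total):
C vs D: D wins 24–9.
C vs E: C wins 24–9.
C vs F: C wins 28–5.
C vs G: C wins 18–15.
C vs H: C wins 18–15.
D vs E: D wins 24–9.
D vs F: D wins 30–3.
D vs G: G wins 19–14.
D vs H: D wins 20–13.
E vs F: F wins 18–15.
E vs G: G wins 21–12.
E vs H: E wins 18–15.
F vs G: G wins 21–12.
F vs H: H wins 19–14.
G vs H: G wins 20–13.
No candidate beats all others: C beats G beats D beats C, a majority cycle.

No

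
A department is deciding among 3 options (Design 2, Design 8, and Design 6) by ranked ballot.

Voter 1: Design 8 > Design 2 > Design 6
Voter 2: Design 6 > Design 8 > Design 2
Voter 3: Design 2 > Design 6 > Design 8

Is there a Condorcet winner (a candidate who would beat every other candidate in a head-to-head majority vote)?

Head-to-head results (3 voters total):
Design 2 vs Design 8: Design 8 wins 2–1.
Design 2 vs Design 6: Design 2 wins 2–1.
Design 8 vs Design 6: Design 6 wins 2–1.
No candidate beats all others: Design 2 beats Design 6 beats Design 8 beats Design 2, a majority cycle.

No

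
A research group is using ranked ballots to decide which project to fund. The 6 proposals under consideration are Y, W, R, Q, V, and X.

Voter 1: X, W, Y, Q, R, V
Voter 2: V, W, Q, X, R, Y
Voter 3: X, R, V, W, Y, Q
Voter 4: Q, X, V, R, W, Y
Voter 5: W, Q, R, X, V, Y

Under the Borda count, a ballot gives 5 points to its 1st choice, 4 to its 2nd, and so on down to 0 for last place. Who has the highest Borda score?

Borda scores:
  Y: 3 + 0 + 1 + 0 + 0 = 4
  W: 4 + 4 + 2 + 1 + 5 = 16
  R: 1 + 1 + 4 + 2 + 3 = 11
  Q: 2 + 3 + 0 + 5 + 4 = 14
  V: 0 + 5 + 3 + 3 + 1 = 12
  X: 5 + 2 + 5 + 4 + 2 = 18
X has the highest total.

X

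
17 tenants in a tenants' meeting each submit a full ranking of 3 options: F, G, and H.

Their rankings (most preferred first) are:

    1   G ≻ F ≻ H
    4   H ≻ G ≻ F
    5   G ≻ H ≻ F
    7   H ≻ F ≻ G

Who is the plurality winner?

H

First-place vote totals:
  F: 0
  G: 6
  H: 11
H has the most first-place votes.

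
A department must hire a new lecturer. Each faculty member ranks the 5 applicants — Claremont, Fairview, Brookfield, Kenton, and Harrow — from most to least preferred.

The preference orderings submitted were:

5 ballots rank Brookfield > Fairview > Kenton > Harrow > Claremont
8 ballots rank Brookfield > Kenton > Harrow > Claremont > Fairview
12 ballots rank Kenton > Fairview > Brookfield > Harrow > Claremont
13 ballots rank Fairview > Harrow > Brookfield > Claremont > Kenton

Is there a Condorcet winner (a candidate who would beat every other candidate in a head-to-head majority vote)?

No

Head-to-head results (38 voters total):
Claremont vs Fairview: Fairview wins 30–8.
Claremont vs Brookfield: Brookfield wins 38–0.
Claremont vs Kenton: Kenton wins 25–13.
Claremont vs Harrow: Harrow wins 38–0.
Fairview vs Brookfield: Fairview wins 25–13.
Fairview vs Kenton: Kenton wins 20–18.
Fairview vs Harrow: Fairview wins 30–8.
Brookfield vs Kenton: Brookfield wins 26–12.
Brookfield vs Harrow: Brookfield wins 25–13.
Kenton vs Harrow: Kenton wins 25–13.
No candidate beats all others: Fairview beats Brookfield beats Kenton beats Fairview, a majority cycle.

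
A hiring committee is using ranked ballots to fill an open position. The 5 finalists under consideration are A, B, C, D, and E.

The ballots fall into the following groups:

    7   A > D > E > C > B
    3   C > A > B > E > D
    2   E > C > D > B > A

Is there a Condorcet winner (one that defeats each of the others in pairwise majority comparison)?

Head-to-head results (12 voters total):
A vs B: A wins 10–2.
A vs C: A wins 7–5.
A vs D: A wins 10–2.
A vs E: A wins 10–2.
B vs C: C wins 12–0.
B vs D: D wins 9–3.
B vs E: E wins 9–3.
C vs D: D wins 7–5.
C vs E: E wins 9–3.
D vs E: D wins 7–5.
A beats each rival — B (10–2), C (7–5), D (10–2), E (10–2) — so A is the Condorcet winner.

Yes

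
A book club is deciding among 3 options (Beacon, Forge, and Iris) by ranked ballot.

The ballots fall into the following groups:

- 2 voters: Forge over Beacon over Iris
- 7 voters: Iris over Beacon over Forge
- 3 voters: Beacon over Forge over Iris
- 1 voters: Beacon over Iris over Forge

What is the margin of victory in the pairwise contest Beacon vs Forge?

Ballots ranking Beacon above Forge: 7+3+1 = 11.
Ballots ranking Forge above Beacon: 2.
Beacon wins 11–2, a margin of 9.

9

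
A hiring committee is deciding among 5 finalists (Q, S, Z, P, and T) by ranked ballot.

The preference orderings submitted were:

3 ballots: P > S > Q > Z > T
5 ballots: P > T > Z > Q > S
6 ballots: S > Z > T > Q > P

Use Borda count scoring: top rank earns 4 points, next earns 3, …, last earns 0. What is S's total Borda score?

33

Borda scores:
  Q: 3·2 + 5·1 + 6·1 = 17
  S: 3·3 + 5·0 + 6·4 = 33
  Z: 3·1 + 5·2 + 6·3 = 31
  P: 3·4 + 5·4 + 6·0 = 32
  T: 3·0 + 5·3 + 6·2 = 27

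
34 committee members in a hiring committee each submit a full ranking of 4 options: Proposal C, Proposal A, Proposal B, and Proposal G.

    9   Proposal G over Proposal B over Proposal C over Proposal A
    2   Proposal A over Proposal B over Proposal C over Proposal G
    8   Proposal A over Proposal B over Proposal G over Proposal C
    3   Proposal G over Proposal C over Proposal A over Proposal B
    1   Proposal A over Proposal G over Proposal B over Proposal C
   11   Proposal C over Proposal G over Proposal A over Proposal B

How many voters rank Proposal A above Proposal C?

11

Ballots ranking Proposal A above Proposal C: 2+8+1 = 11.
Ballots ranking Proposal C above Proposal A: 9+3+11 = 23.
So 11 of 34 voters prefer Proposal A to Proposal C.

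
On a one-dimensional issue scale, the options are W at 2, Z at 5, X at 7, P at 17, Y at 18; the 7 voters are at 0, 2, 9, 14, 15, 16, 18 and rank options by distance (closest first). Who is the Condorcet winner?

P

With single-peaked preferences on a line, the Condorcet winner is the candidate closest to the median voter.
The median voter (position 14) is closest to P at 17.
Check: P vs X — voters closer to P: 4 of 7.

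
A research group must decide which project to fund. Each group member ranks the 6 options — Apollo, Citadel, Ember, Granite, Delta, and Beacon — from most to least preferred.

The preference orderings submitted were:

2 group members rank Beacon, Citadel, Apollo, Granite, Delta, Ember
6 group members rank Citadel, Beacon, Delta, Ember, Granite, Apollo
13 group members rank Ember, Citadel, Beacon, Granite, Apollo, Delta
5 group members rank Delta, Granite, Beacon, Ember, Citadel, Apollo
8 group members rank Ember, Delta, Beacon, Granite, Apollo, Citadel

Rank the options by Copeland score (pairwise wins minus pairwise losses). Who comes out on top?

Pairwise results:
  Apollo vs Citadel: Citadel wins 26–8.
  Apollo vs Ember: Ember wins 32–2.
  Apollo vs Granite: Granite wins 32–2.
  Apollo vs Delta: Delta wins 19–15.
  Apollo vs Beacon: Beacon wins 34–0.
  Citadel vs Ember: Ember wins 26–8.
  Citadel vs Granite: Citadel wins 21–13.
  Citadel vs Delta: Citadel wins 21–13.
  Citadel vs Beacon: Citadel wins 19–15.
  Ember vs Granite: Ember wins 27–7.
  Ember vs Delta: Ember wins 21–13.
  Ember vs Beacon: Ember wins 21–13.
  Granite vs Delta: Delta wins 19–15.
  Granite vs Beacon: Beacon wins 29–5.
  Delta vs Beacon: Beacon wins 21–13.
Copeland scores (wins − losses):
  Apollo: 0 − 5 = -5
  Citadel: 4 − 1 = 3
  Ember: 5 − 0 = 5
  Granite: 1 − 4 = -3
  Delta: 2 − 3 = -1
  Beacon: 3 − 2 = 1
Ember has the best Copeland score.

Ember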